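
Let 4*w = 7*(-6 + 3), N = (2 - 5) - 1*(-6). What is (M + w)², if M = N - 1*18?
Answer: 6561/16 ≈ 410.06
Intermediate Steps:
N = 3 (N = -3 + 6 = 3)
w = -21/4 (w = (7*(-6 + 3))/4 = (7*(-3))/4 = (¼)*(-21) = -21/4 ≈ -5.2500)
M = -15 (M = 3 - 1*18 = 3 - 18 = -15)
(M + w)² = (-15 - 21/4)² = (-81/4)² = 6561/16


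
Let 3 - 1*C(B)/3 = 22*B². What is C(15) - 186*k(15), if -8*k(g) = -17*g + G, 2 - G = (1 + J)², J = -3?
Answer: -83265/4 ≈ -20816.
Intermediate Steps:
G = -2 (G = 2 - (1 - 3)² = 2 - 1*(-2)² = 2 - 1*4 = 2 - 4 = -2)
k(g) = ¼ + 17*g/8 (k(g) = -(-17*g - 2)/8 = -(-2 - 17*g)/8 = ¼ + 17*g/8)
C(B) = 9 - 66*B²
C(15) - 186*k(15) = (9 - 66*15²) - 186*(¼ + (17/8)*15) = (9 - 66*225) - 186*(¼ + 255/8) = (9 - 14850) - 186*257/8 = -14841 - 23901/4 = -83265/4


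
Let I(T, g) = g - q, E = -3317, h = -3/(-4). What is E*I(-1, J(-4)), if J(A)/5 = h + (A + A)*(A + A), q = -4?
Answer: -4348587/4 ≈ -1.0871e+6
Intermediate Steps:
h = 3/4 (h = -3*(-1/4) = 3/4 ≈ 0.75000)
J(A) = 15/4 + 20*A**2 (J(A) = 5*(3/4 + (A + A)*(A + A)) = 5*(3/4 + (2*A)*(2*A)) = 5*(3/4 + 4*A**2) = 15/4 + 20*A**2)
I(T, g) = 4 + g (I(T, g) = g - 1*(-4) = g + 4 = 4 + g)
E*I(-1, J(-4)) = -3317*(4 + (15/4 + 20*(-4)**2)) = -3317*(4 + (15/4 + 20*16)) = -3317*(4 + (15/4 + 320)) = -3317*(4 + 1295/4) = -3317*1311/4 = -4348587/4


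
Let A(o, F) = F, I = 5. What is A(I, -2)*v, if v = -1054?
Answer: 2108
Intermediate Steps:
A(I, -2)*v = -2*(-1054) = 2108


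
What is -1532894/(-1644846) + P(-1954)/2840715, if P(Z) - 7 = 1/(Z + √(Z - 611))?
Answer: 924292035171779656/991793325085435005 - I*√285/3617821942305 ≈ 0.93194 - 4.6663e-12*I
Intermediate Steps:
P(Z) = 7 + 1/(Z + √(-611 + Z)) (P(Z) = 7 + 1/(Z + √(Z - 611)) = 7 + 1/(Z + √(-611 + Z)))
-1532894/(-1644846) + P(-1954)/2840715 = -1532894/(-1644846) + ((1 + 7*(-1954) + 7*√(-611 - 1954))/(-1954 + √(-611 - 1954)))/2840715 = -1532894*(-1/1644846) + ((1 - 13678 + 7*√(-2565))/(-1954 + √(-2565)))*(1/2840715) = 766447/822423 + ((1 - 13678 + 7*(3*I*√285))/(-1954 + 3*I*√285))*(1/2840715) = 766447/822423 + ((1 - 13678 + 21*I*√285)/(-1954 + 3*I*√285))*(1/2840715) = 766447/822423 + ((-13677 + 21*I*√285)/(-1954 + 3*I*√285))*(1/2840715) = 766447/822423 + (-13677 + 21*I*√285)/(2840715*(-1954 + 3*I*√285))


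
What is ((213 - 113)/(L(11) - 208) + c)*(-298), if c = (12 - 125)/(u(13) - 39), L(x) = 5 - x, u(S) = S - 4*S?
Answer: -1220459/4173 ≈ -292.47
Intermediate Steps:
u(S) = -3*S
c = 113/78 (c = (12 - 125)/(-3*13 - 39) = -113/(-39 - 39) = -113/(-78) = -113*(-1/78) = 113/78 ≈ 1.4487)
((213 - 113)/(L(11) - 208) + c)*(-298) = ((213 - 113)/((5 - 1*11) - 208) + 113/78)*(-298) = (100/((5 - 11) - 208) + 113/78)*(-298) = (100/(-6 - 208) + 113/78)*(-298) = (100/(-214) + 113/78)*(-298) = (100*(-1/214) + 113/78)*(-298) = (-50/107 + 113/78)*(-298) = (8191/8346)*(-298) = -1220459/4173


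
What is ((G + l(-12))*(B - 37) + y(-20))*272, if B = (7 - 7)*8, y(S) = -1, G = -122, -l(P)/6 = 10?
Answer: 1831376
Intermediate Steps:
l(P) = -60 (l(P) = -6*10 = -60)
B = 0 (B = 0*8 = 0)
((G + l(-12))*(B - 37) + y(-20))*272 = ((-122 - 60)*(0 - 37) - 1)*272 = (-182*(-37) - 1)*272 = (6734 - 1)*272 = 6733*272 = 1831376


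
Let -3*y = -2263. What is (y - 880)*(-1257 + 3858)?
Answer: -326859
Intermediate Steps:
y = 2263/3 (y = -⅓*(-2263) = 2263/3 ≈ 754.33)
(y - 880)*(-1257 + 3858) = (2263/3 - 880)*(-1257 + 3858) = -377/3*2601 = -326859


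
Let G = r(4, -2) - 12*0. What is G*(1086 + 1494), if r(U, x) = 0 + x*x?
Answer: 10320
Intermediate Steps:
r(U, x) = x**2 (r(U, x) = 0 + x**2 = x**2)
G = 4 (G = (-2)**2 - 12*0 = 4 - 3*0 = 4 + 0 = 4)
G*(1086 + 1494) = 4*(1086 + 1494) = 4*2580 = 10320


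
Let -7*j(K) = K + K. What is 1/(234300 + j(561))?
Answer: 7/1638978 ≈ 4.2710e-6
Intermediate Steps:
j(K) = -2*K/7 (j(K) = -(K + K)/7 = -2*K/7)
1/(234300 + j(561)) = 1/(234300 - 2/7*561) = 1/(234300 - 1122/7) = 1/(1638978/7) = 7/1638978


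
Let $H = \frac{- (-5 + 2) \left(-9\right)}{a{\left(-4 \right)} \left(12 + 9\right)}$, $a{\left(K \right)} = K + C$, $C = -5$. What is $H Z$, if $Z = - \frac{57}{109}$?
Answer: $- \frac{57}{763} \approx -0.074705$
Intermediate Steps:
$a{\left(K \right)} = -5 + K$ ($a{\left(K \right)} = K - 5 = -5 + K$)
$Z = - \frac{57}{109}$ ($Z = \left(-57\right) \frac{1}{109} = - \frac{57}{109} \approx -0.52294$)
$H = \frac{1}{7}$ ($H = \frac{- (-5 + 2) \left(-9\right)}{\left(-5 - 4\right) \left(12 + 9\right)} = \frac{\left(-1\right) \left(-3\right) \left(-9\right)}{\left(-9\right) 21} = \frac{3 \left(-9\right)}{-189} = \left(-27\right) \left(- \frac{1}{189}\right) = \frac{1}{7} \approx 0.14286$)
$H Z = \frac{1}{7} \left(- \frac{57}{109}\right) = - \frac{57}{763}$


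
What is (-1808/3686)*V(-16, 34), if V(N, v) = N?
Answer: 14464/1843 ≈ 7.8481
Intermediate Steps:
(-1808/3686)*V(-16, 34) = -1808/3686*(-16) = -1808*1/3686*(-16) = -904/1843*(-16) = 14464/1843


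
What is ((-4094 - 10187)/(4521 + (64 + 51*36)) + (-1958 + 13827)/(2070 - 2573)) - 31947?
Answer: -103264632753/3229763 ≈ -31973.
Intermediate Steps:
((-4094 - 10187)/(4521 + (64 + 51*36)) + (-1958 + 13827)/(2070 - 2573)) - 31947 = (-14281/(4521 + (64 + 1836)) + 11869/(-503)) - 31947 = (-14281/(4521 + 1900) + 11869*(-1/503)) - 31947 = (-14281/6421 - 11869/503) - 31947 = -83394192/3229763 - 31947 = -103264632753/3229763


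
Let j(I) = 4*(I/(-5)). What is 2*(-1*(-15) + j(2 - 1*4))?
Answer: 166/5 ≈ 33.200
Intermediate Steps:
j(I) = -4*I/5 (j(I) = 4*(I*(-⅕)) = 4*(-I/5) = -4*I/5)
2*(-1*(-15) + j(2 - 1*4)) = 2*(-1*(-15) - 4*(2 - 1*4)/5) = 2*(15 - 4*(2 - 4)/5) = 2*(15 - ⅘*(-2)) = 2*(15 + 8/5) = 2*(83/5) = 166/5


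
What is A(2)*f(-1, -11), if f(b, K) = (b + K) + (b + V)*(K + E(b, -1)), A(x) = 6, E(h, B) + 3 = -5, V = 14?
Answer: -1554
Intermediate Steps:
E(h, B) = -8 (E(h, B) = -3 - 5 = -8)
f(b, K) = K + b + (-8 + K)*(14 + b) (f(b, K) = (b + K) + (b + 14)*(K - 8) = (K + b) + (14 + b)*(-8 + K) = (K + b) + (-8 + K)*(14 + b) = K + b + (-8 + K)*(14 + b))
A(2)*f(-1, -11) = 6*(-112 - 7*(-1) + 15*(-11) - 11*(-1)) = 6*(-112 + 7 - 165 + 11) = 6*(-259) = -1554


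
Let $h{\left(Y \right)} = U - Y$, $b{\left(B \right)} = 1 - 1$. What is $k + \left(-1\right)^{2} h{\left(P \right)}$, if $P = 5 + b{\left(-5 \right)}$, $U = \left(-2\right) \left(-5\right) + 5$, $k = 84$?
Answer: $94$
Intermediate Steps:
$U = 15$ ($U = 10 + 5 = 15$)
$b{\left(B \right)} = 0$
$P = 5$ ($P = 5 + 0 = 5$)
$h{\left(Y \right)} = 15 - Y$
$k + \left(-1\right)^{2} h{\left(P \right)} = 84 + \left(-1\right)^{2} \left(15 - 5\right) = 84 + 1 \left(15 - 5\right) = 84 + 1 \cdot 10 = 84 + 10 = 94$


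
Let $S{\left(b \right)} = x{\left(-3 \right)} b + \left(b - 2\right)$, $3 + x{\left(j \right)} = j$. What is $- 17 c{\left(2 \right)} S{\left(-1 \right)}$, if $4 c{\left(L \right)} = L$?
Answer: $- \frac{51}{2} \approx -25.5$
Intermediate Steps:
$x{\left(j \right)} = -3 + j$
$c{\left(L \right)} = \frac{L}{4}$
$S{\left(b \right)} = -2 - 5 b$ ($S{\left(b \right)} = \left(-3 - 3\right) b + \left(b - 2\right) = - 6 b + \left(-2 + b\right) = -2 - 5 b$)
$- 17 c{\left(2 \right)} S{\left(-1 \right)} = - 17 \cdot \frac{1}{4} \cdot 2 \left(-2 - -5\right) = \left(-17\right) \frac{1}{2} \left(-2 + 5\right) = \left(- \frac{17}{2}\right) 3 = - \frac{51}{2}$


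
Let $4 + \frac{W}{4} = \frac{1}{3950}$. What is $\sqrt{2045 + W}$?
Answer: $\frac{3 \sqrt{35174987}}{395} \approx 45.044$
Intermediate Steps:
$W = - \frac{31598}{1975}$ ($W = -16 + \frac{4}{3950} = -16 + 4 \cdot \frac{1}{3950} = -16 + \frac{2}{1975} = - \frac{31598}{1975} \approx -15.999$)
$\sqrt{2045 + W} = \sqrt{2045 - \frac{31598}{1975}} = \sqrt{\frac{4007277}{1975}} = \frac{3 \sqrt{35174987}}{395}$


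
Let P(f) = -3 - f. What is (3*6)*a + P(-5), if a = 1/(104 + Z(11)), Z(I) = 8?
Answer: 121/56 ≈ 2.1607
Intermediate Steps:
a = 1/112 (a = 1/(104 + 8) = 1/112 ≈ 0.0089286)
(3*6)*a + P(-5) = (3*6)*(1/112) + (-3 - 1*(-5)) = 18*(1/112) + (-3 + 5) = 9/56 + 2 = 121/56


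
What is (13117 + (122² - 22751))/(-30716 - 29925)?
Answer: -750/8663 ≈ -0.086575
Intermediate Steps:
(13117 + (122² - 22751))/(-30716 - 29925) = (13117 + (14884 - 22751))/(-60641) = (13117 - 7867)*(-1/60641) = 5250*(-1/60641) = -750/8663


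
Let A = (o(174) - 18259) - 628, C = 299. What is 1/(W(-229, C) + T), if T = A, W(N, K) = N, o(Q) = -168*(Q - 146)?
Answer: -1/23820 ≈ -4.1982e-5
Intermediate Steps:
o(Q) = 24528 - 168*Q (o(Q) = -168*(-146 + Q) = 24528 - 168*Q)
A = -23591 (A = ((24528 - 168*174) - 18259) - 628 = ((24528 - 29232) - 18259) - 628 = (-4704 - 18259) - 628 = -22963 - 628 = -23591)
T = -23591
1/(W(-229, C) + T) = 1/(-229 - 23591) = 1/(-23820) = -1/23820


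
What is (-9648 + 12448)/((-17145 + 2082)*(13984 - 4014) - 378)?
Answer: -350/18772311 ≈ -1.8644e-5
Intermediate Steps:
(-9648 + 12448)/((-17145 + 2082)*(13984 - 4014) - 378) = 2800/(-15063*9970 - 378) = 2800/(-150178110 - 378) = 2800/(-150178488) = 2800*(-1/150178488) = -350/18772311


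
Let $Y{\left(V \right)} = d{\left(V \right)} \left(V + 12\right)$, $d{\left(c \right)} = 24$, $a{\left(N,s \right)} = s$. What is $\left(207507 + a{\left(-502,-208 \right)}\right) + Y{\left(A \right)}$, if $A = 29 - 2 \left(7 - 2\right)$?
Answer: $208043$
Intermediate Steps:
$A = 19$ ($A = 29 - 10 = 19$)
$Y{\left(V \right)} = 288 + 24 V$ ($Y{\left(V \right)} = 24 \left(V + 12\right) = 24 \left(12 + V\right) = 288 + 24 V$)
$\left(207507 + a{\left(-502,-208 \right)}\right) + Y{\left(A \right)} = \left(207507 - 208\right) + \left(288 + 24 \cdot 19\right) = 207299 + \left(288 + 456\right) = 207299 + 744 = 208043$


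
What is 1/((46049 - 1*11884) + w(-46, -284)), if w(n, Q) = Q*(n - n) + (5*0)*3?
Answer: 1/34165 ≈ 2.9270e-5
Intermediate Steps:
w(n, Q) = 0 (w(n, Q) = Q*0 + 0*3 = 0 + 0 = 0)
1/((46049 - 1*11884) + w(-46, -284)) = 1/((46049 - 1*11884) + 0) = 1/((46049 - 11884) + 0) = 1/(34165 + 0) = 1/34165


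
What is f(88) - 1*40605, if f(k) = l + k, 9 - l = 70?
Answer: -40578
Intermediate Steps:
l = -61 (l = 9 - 1*70 = 9 - 70 = -61)
f(k) = -61 + k
f(88) - 1*40605 = (-61 + 88) - 1*40605 = 27 - 40605 = -40578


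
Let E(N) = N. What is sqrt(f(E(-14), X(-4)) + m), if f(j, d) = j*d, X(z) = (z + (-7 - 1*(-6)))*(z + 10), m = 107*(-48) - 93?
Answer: I*sqrt(4809) ≈ 69.347*I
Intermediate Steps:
m = -5229 (m = -5136 - 93 = -5229)
X(z) = (-1 + z)*(10 + z) (X(z) = (z + (-7 + 6))*(10 + z) = (z - 1)*(10 + z) = (-1 + z)*(10 + z))
f(j, d) = d*j
sqrt(f(E(-14), X(-4)) + m) = sqrt((-10 + (-4)**2 + 9*(-4))*(-14) - 5229) = sqrt((-10 + 16 - 36)*(-14) - 5229) = sqrt(-30*(-14) - 5229) = sqrt(420 - 5229) = sqrt(-4809) = I*sqrt(4809)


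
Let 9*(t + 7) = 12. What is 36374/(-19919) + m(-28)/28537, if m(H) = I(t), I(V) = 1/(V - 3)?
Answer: -26988185545/14779141078 ≈ -1.8261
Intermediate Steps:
t = -17/3 (t = -7 + (⅑)*12 = -7 + 4/3 = -17/3 ≈ -5.6667)
I(V) = 1/(-3 + V)
m(H) = -3/26 (m(H) = 1/(-3 - 17/3) = 1/(-26/3) = -3/26)
36374/(-19919) + m(-28)/28537 = 36374/(-19919) - 3/26/28537 = 36374*(-1/19919) - 3/26*1/28537 = -36374/19919 - 3/741962 = -26988185545/14779141078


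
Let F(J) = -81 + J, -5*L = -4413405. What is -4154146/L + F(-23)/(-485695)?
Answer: -2017556142646/428713748295 ≈ -4.7061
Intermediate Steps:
L = 882681 (L = -⅕*(-4413405) = 882681)
-4154146/L + F(-23)/(-485695) = -4154146/882681 + (-81 - 23)/(-485695) = -4154146*1/882681 - 104*(-1/485695) = -4154146/882681 + 104/485695 = -2017556142646/428713748295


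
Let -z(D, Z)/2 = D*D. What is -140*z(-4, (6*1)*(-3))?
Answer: 4480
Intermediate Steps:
z(D, Z) = -2*D² (z(D, Z) = -2*D*D = -2*D²)
-140*z(-4, (6*1)*(-3)) = -(-280)*(-4)² = -(-280)*16 = -140*(-32) = 4480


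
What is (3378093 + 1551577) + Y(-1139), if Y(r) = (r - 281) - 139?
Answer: 4928111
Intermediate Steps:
Y(r) = -420 + r (Y(r) = (-281 + r) - 139 = -420 + r)
(3378093 + 1551577) + Y(-1139) = (3378093 + 1551577) + (-420 - 1139) = 4929670 - 1559 = 4928111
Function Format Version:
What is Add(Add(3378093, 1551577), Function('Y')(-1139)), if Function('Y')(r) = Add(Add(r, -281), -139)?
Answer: 4928111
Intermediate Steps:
Function('Y')(r) = Add(-420, r) (Function('Y')(r) = Add(Add(-281, r), -139) = Add(-420, r))
Add(Add(3378093, 1551577), Function('Y')(-1139)) = Add(Add(3378093, 1551577), Add(-420, -1139)) = Add(4929670, -1559) = 4928111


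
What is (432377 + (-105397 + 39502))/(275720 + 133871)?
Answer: 366482/409591 ≈ 0.89475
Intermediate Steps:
(432377 + (-105397 + 39502))/(275720 + 133871) = (432377 - 65895)/409591 = 366482*(1/409591) = 366482/409591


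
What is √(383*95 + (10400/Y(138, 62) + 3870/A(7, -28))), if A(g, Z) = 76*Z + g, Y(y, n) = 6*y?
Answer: √86613883718635/48783 ≈ 190.78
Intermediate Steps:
A(g, Z) = g + 76*Z
√(383*95 + (10400/Y(138, 62) + 3870/A(7, -28))) = √(383*95 + (10400/((6*138)) + 3870/(7 + 76*(-28)))) = √(36385 + (10400/828 + 3870/(7 - 2128))) = √(36385 + (10400*(1/828) + 3870/(-2121))) = √(36385 + (2600/207 + 3870*(-1/2121))) = √(36385 + (2600/207 - 1290/707)) = √(36385 + 1571170/146349) = √(5326479535/146349) = √86613883718635/48783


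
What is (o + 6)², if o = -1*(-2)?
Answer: 64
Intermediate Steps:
o = 2
(o + 6)² = (2 + 6)² = 8² = 64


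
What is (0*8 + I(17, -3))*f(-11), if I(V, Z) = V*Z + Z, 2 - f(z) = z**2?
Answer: 6426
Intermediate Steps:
f(z) = 2 - z**2
I(V, Z) = Z + V*Z
(0*8 + I(17, -3))*f(-11) = (0*8 - 3*(1 + 17))*(2 - 1*(-11)**2) = (0 - 3*18)*(2 - 1*121) = (0 - 54)*(2 - 121) = -54*(-119) = 6426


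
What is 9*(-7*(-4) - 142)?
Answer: -1026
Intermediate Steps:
9*(-7*(-4) - 142) = 9*(28 - 142) = 9*(-114) = -1026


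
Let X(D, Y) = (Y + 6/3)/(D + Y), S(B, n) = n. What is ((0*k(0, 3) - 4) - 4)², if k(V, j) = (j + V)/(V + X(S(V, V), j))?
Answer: 64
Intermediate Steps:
X(D, Y) = (2 + Y)/(D + Y) (X(D, Y) = (Y + 6*(⅓))/(D + Y) = (Y + 2)/(D + Y) = (2 + Y)/(D + Y))
k(V, j) = (V + j)/(V + (2 + j)/(V + j)) (k(V, j) = (j + V)/(V + (2 + j)/(V + j)) = (V + j)/(V + (2 + j)/(V + j)))
((0*k(0, 3) - 4) - 4)² = ((0*((0 + 3)²/(2 + 3 + 0*(0 + 3))) - 4) - 4)² = ((0*(3²/(2 + 3 + 0*3)) - 4) - 4)² = ((0*(9/(2 + 3 + 0)) - 4) - 4)² = ((0*(9/5) - 4) - 4)² = ((0 - 4) - 4)² = (-4 - 4)² = (-8)² = 64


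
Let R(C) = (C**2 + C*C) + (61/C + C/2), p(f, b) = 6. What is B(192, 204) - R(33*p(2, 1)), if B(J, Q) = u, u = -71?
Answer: -15558505/198 ≈ -78578.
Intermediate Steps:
B(J, Q) = -71
R(C) = C/2 + 2*C**2 + 61/C (R(C) = (C**2 + C**2) + (61/C + C*(1/2)) = 2*C**2 + (61/C + C/2) = 2*C**2 + (C/2 + 61/C) = C/2 + 2*C**2 + 61/C)
B(192, 204) - R(33*p(2, 1)) = -71 - ((33*6)/2 + 2*(33*6)**2 + 61/((33*6))) = -71 - ((1/2)*198 + 2*198**2 + 61/198) = -71 - (99 + 2*39204 + 61*(1/198)) = -71 - (99 + 78408 + 61/198) = -71 - 1*15544447/198 = -71 - 15544447/198 = -15558505/198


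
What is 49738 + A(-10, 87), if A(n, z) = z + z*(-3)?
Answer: 49564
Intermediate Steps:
A(n, z) = -2*z (A(n, z) = z - 3*z = -2*z)
49738 + A(-10, 87) = 49738 - 2*87 = 49738 - 174 = 49564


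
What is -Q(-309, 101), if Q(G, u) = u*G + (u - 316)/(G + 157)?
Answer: 4743553/152 ≈ 31208.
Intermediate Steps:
Q(G, u) = G*u + (-316 + u)/(157 + G)
-Q(-309, 101) = -(-316 + 101 + 101*(-309)**2 + 157*(-309)*101)/(157 - 309) = -(-316 + 101 + 101*95481 - 4899813)/(-152) = -(-1)*(-316 + 101 + 9643581 - 4899813)/152 = -(-1)*4743553/152 = -1*(-4743553/152) = 4743553/152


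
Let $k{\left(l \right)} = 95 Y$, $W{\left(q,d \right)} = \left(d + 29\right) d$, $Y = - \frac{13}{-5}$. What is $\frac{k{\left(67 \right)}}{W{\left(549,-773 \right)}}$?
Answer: $\frac{247}{575112} \approx 0.00042948$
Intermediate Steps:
$Y = \frac{13}{5}$ ($Y = \left(-13\right) \left(- \frac{1}{5}\right) = \frac{13}{5} \approx 2.6$)
$W{\left(q,d \right)} = d \left(29 + d\right)$ ($W{\left(q,d \right)} = \left(29 + d\right) d = d \left(29 + d\right)$)
$k{\left(l \right)} = 247$ ($k{\left(l \right)} = 95 \cdot \frac{13}{5} = 247$)
$\frac{k{\left(67 \right)}}{W{\left(549,-773 \right)}} = \frac{247}{\left(-773\right) \left(29 - 773\right)} = \frac{247}{\left(-773\right) \left(-744\right)} = \frac{247}{575112}$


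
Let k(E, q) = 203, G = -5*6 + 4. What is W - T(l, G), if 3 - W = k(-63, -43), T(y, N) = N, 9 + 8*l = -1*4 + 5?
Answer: -174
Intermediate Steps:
l = -1 (l = -9/8 + (-1*4 + 5)/8 = -9/8 + (-4 + 5)/8 = -9/8 + (1/8)*1 = -9/8 + 1/8 = -1)
G = -26 (G = -30 + 4 = -26)
W = -200 (W = 3 - 1*203 = 3 - 203 = -200)
W - T(l, G) = -200 - 1*(-26) = -200 + 26 = -174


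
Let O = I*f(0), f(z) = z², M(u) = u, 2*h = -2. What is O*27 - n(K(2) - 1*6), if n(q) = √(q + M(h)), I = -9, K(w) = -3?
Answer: -I*√10 ≈ -3.1623*I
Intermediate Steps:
h = -1 (h = (½)*(-2) = -1)
n(q) = √(-1 + q) (n(q) = √(q - 1) = √(-1 + q))
O = 0 (O = -9*0² = -9*0 = 0)
O*27 - n(K(2) - 1*6) = 0*27 - √(-1 + (-3 - 1*6)) = 0 - √(-1 + (-3 - 6)) = 0 - √(-1 - 9) = 0 - √(-10) = 0 - I*√10 = -I*√10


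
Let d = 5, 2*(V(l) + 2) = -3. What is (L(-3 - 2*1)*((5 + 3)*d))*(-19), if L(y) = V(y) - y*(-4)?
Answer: 17860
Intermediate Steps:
V(l) = -7/2 (V(l) = -2 + (½)*(-3) = -2 - 3/2 = -7/2)
L(y) = -7/2 + 4*y (L(y) = -7/2 - y*(-4) = -7/2 - (-4)*y = -7/2 + 4*y)
(L(-3 - 2*1)*((5 + 3)*d))*(-19) = ((-7/2 + 4*(-3 - 2*1))*((5 + 3)*5))*(-19) = ((-7/2 + 4*(-3 - 2))*(8*5))*(-19) = ((-7/2 + 4*(-5))*40)*(-19) = ((-7/2 - 20)*40)*(-19) = -47/2*40*(-19) = -940*(-19) = 17860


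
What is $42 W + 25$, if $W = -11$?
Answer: $-437$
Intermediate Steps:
$42 W + 25 = 42 \left(-11\right) + 25 = -462 + 25 = -437$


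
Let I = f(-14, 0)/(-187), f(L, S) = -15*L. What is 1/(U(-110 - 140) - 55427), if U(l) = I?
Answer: -187/10365059 ≈ -1.8041e-5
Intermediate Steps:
I = -210/187 (I = -15*(-14)/(-187) = 210*(-1/187) = -210/187 ≈ -1.1230)
U(l) = -210/187
1/(U(-110 - 140) - 55427) = 1/(-210/187 - 55427) = 1/(-10365059/187) = -187/10365059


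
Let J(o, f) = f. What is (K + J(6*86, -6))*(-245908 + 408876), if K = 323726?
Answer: 52756000960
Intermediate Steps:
(K + J(6*86, -6))*(-245908 + 408876) = (323726 - 6)*(-245908 + 408876) = 323720*162968 = 52756000960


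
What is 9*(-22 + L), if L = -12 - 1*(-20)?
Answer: -126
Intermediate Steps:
L = 8 (L = -12 + 20 = 8)
9*(-22 + L) = 9*(-22 + 8) = 9*(-14) = -126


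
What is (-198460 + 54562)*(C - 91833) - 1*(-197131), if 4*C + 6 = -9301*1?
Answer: 27099193673/2 ≈ 1.3550e+10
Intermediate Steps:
C = -9307/4 (C = -3/2 + (-9301*1)/4 = -3/2 + (¼)*(-9301) = -3/2 - 9301/4 = -9307/4 ≈ -2326.8)
(-198460 + 54562)*(C - 91833) - 1*(-197131) = (-198460 + 54562)*(-9307/4 - 91833) - 1*(-197131) = -143898*(-376639/4) + 197131 = 27098799411/2 + 197131 = 27099193673/2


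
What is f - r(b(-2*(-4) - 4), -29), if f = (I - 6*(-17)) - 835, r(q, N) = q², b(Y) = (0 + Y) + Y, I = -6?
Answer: -803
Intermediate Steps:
b(Y) = 2*Y (b(Y) = Y + Y = 2*Y)
f = -739 (f = (-6 - 6*(-17)) - 835 = (-6 + 102) - 835 = 96 - 835 = -739)
f - r(b(-2*(-4) - 4), -29) = -739 - (2*(-2*(-4) - 4))² = -739 - (2*(8 - 4))² = -739 - (2*4)² = -739 - 1*8² = -739 - 1*64 = -739 - 64 = -803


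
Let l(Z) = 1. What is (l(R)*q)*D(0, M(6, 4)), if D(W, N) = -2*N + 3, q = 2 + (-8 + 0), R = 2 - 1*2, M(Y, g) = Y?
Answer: 54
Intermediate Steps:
R = 0 (R = 2 - 2 = 0)
q = -6 (q = 2 - 8 = -6)
D(W, N) = 3 - 2*N
(l(R)*q)*D(0, M(6, 4)) = (1*(-6))*(3 - 2*6) = -6*(3 - 12) = -6*(-9) = 54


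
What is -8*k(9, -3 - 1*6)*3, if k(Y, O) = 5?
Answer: -120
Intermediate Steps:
-8*k(9, -3 - 1*6)*3 = -8*5*3 = -40*3 = -120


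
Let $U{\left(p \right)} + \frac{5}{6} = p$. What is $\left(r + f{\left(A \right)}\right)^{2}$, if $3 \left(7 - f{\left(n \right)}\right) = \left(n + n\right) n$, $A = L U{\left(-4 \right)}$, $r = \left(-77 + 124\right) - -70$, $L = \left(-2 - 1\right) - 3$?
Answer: $\frac{1716100}{9} \approx 1.9068 \cdot 10^{5}$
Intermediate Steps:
$L = -6$ ($L = -3 - 3 = -6$)
$r = 117$ ($r = 47 + 70 = 117$)
$U{\left(p \right)} = - \frac{5}{6} + p$
$A = 29$ ($A = - 6 \left(- \frac{5}{6} - 4\right) = \left(-6\right) \left(- \frac{29}{6}\right) = 29$)
$f{\left(n \right)} = 7 - \frac{2 n^{2}}{3}$ ($f{\left(n \right)} = 7 - \frac{\left(n + n\right) n}{3} = 7 - \frac{2 n n}{3} = 7 - \frac{2 n^{2}}{3}$)
$\left(r + f{\left(A \right)}\right)^{2} = \left(117 + \left(7 - \frac{2 \cdot 29^{2}}{3}\right)\right)^{2} = \left(117 + \left(7 - \frac{1682}{3}\right)\right)^{2} = \left(117 - \frac{1661}{3}\right)^{2} = \left(- \frac{1310}{3}\right)^{2} = \frac{1716100}{9}$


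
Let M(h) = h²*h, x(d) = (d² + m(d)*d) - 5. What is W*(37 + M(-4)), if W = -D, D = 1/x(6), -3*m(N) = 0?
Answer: 27/31 ≈ 0.87097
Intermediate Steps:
m(N) = 0 (m(N) = -⅓*0 = 0)
x(d) = -5 + d² (x(d) = (d² + 0*d) - 5 = (d² + 0) - 5 = d² - 5 = -5 + d²)
D = 1/31 (D = 1/(-5 + 6²) = 1/(-5 + 36) = 1/31 ≈ 0.032258)
W = -1/31 (W = -1*1/31 = -1/31 ≈ -0.032258)
M(h) = h³
W*(37 + M(-4)) = -(37 + (-4)³)/31 = -(37 - 64)/31 = -1/31*(-27) = 27/31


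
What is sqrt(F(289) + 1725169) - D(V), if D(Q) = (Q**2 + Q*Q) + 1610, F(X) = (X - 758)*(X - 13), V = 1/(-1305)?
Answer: -2741870252/1703025 + 5*sqrt(63829) ≈ -346.78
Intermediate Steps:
V = -1/1305 ≈ -0.00076628
F(X) = (-758 + X)*(-13 + X)
D(Q) = 1610 + 2*Q**2 (D(Q) = (Q**2 + Q**2) + 1610 = 2*Q**2 + 1610 = 1610 + 2*Q**2)
sqrt(F(289) + 1725169) - D(V) = sqrt((9854 + 289**2 - 771*289) + 1725169) - (1610 + 2*(-1/1305)**2) = sqrt((9854 + 83521 - 222819) + 1725169) - (1610 + 2*(1/1703025)) = sqrt(-129444 + 1725169) - (1610 + 2/1703025) = sqrt(1595725) - 1*2741870252/1703025 = 5*sqrt(63829) - 2741870252/1703025 = -2741870252/1703025 + 5*sqrt(63829)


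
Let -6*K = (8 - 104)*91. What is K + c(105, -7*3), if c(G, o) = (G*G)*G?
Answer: 1159081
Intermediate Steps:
c(G, o) = G**3 (c(G, o) = G**2*G = G**3)
K = 1456 (K = -(8 - 104)*91/6 = -(-16)*91 = -1/6*(-8736) = 1456)
K + c(105, -7*3) = 1456 + 105**3 = 1456 + 1157625 = 1159081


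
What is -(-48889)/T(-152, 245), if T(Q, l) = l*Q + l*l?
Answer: 48889/22785 ≈ 2.1457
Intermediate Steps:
T(Q, l) = l² + Q*l (T(Q, l) = Q*l + l² = l² + Q*l)
-(-48889)/T(-152, 245) = -(-48889)/(245*(-152 + 245)) = -(-48889)/(245*93) = -(-48889)/22785 = -1*(-48889/22785) = 48889/22785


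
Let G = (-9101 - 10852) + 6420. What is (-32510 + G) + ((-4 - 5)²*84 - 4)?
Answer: -39243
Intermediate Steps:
G = -13533 (G = -19953 + 6420 = -13533)
(-32510 + G) + ((-4 - 5)²*84 - 4) = (-32510 - 13533) + ((-4 - 5)²*84 - 4) = -46043 + ((-9)²*84 - 4) = -46043 + (81*84 - 4) = -46043 + (6804 - 4) = -46043 + 6800 = -39243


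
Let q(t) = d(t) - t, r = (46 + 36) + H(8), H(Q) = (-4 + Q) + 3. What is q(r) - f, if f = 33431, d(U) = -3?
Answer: -33523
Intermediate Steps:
H(Q) = -1 + Q
r = 89 (r = (46 + 36) + (-1 + 8) = 82 + 7 = 89)
q(t) = -3 - t
q(r) - f = (-3 - 1*89) - 1*33431 = (-3 - 89) - 33431 = -92 - 33431 = -33523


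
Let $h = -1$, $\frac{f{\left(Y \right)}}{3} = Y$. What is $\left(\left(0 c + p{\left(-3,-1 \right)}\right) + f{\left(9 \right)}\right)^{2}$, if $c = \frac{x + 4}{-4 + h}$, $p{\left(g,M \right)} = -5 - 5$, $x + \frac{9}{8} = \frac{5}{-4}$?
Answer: $289$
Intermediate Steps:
$f{\left(Y \right)} = 3 Y$
$x = - \frac{19}{8}$ ($x = - \frac{9}{8} + \frac{5}{-4} = - \frac{9}{8} + 5 \left(- \frac{1}{4}\right) = - \frac{9}{8} - \frac{5}{4} = - \frac{19}{8} \approx -2.375$)
$p{\left(g,M \right)} = -10$ ($p{\left(g,M \right)} = -5 - 5 = -10$)
$c = - \frac{13}{40}$ ($c = \frac{- \frac{19}{8} + 4}{-4 - 1} = \frac{13}{8 \left(-5\right)} = \frac{13}{8} \left(- \frac{1}{5}\right) = - \frac{13}{40} \approx -0.325$)
$\left(\left(0 c + p{\left(-3,-1 \right)}\right) + f{\left(9 \right)}\right)^{2} = \left(\left(0 \left(- \frac{13}{40}\right) - 10\right) + 3 \cdot 9\right)^{2} = \left(\left(0 - 10\right) + 27\right)^{2} = \left(-10 + 27\right)^{2} = 17^{2} = 289$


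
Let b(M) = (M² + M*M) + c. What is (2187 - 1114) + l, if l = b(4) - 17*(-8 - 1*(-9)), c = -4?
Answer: 1084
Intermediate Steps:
b(M) = -4 + 2*M² (b(M) = (M² + M*M) - 4 = (M² + M²) - 4 = 2*M² - 4 = -4 + 2*M²)
l = 11 (l = (-4 + 2*4²) - 17*(-8 - 1*(-9)) = (-4 + 2*16) - 17*(-8 + 9) = (-4 + 32) - 17*1 = 28 - 17 = 11)
(2187 - 1114) + l = (2187 - 1114) + 11 = 1073 + 11 = 1084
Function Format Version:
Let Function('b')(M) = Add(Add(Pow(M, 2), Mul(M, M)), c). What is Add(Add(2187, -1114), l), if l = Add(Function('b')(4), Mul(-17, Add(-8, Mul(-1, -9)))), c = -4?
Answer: 1084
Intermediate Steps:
Function('b')(M) = Add(-4, Mul(2, Pow(M, 2))) (Function('b')(M) = Add(Add(Pow(M, 2), Mul(M, M)), -4) = Add(Add(Pow(M, 2), Pow(M, 2)), -4) = Add(Mul(2, Pow(M, 2)), -4) = Add(-4, Mul(2, Pow(M, 2))))
l = 11 (l = Add(Add(-4, Mul(2, Pow(4, 2))), Mul(-17, Add(-8, Mul(-1, -9)))) = Add(Add(-4, Mul(2, 16)), Mul(-17, Add(-8, 9))) = Add(Add(-4, 32), Mul(-17, 1)) = Add(28, -17) = 11)
Add(Add(2187, -1114), l) = Add(Add(2187, -1114), 11) = Add(1073, 11) = 1084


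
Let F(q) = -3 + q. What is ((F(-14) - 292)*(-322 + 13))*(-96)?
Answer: -9166176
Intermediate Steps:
((F(-14) - 292)*(-322 + 13))*(-96) = (((-3 - 14) - 292)*(-322 + 13))*(-96) = ((-17 - 292)*(-309))*(-96) = -309*(-309)*(-96) = 95481*(-96) = -9166176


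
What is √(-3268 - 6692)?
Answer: 2*I*√2490 ≈ 99.8*I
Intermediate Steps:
√(-3268 - 6692) = √(-9960) = 2*I*√2490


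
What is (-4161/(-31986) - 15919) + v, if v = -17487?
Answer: -356173385/10662 ≈ -33406.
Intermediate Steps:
(-4161/(-31986) - 15919) + v = (-4161/(-31986) - 15919) - 17487 = (-4161*(-1/31986) - 15919) - 17487 = (1387/10662 - 15919) - 17487 = -169726991/10662 - 17487 = -356173385/10662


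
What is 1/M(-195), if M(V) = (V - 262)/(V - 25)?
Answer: 220/457 ≈ 0.48140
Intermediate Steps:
M(V) = (-262 + V)/(-25 + V)
1/M(-195) = 1/((-262 - 195)/(-25 - 195)) = 1/(-457/(-220)) = 1/(-1/220*(-457)) = 1/(457/220) = 220/457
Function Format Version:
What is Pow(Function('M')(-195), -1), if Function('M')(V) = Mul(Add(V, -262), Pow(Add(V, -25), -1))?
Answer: Rational(220, 457) ≈ 0.48140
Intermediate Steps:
Function('M')(V) = Mul(Pow(Add(-25, V), -1), Add(-262, V)) (Function('M')(V) = Mul(Add(-262, V), Pow(Add(-25, V), -1)) = Mul(Pow(Add(-25, V), -1), Add(-262, V)))
Pow(Function('M')(-195), -1) = Pow(Mul(Pow(Add(-25, -195), -1), Add(-262, -195)), -1) = Pow(Mul(Pow(-220, -1), -457), -1) = Pow(Mul(Rational(-1, 220), -457), -1) = Pow(Rational(457, 220), -1) = Rational(220, 457)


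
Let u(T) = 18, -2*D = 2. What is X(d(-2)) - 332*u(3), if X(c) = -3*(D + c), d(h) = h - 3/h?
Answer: -11943/2 ≈ -5971.5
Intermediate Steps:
D = -1 (D = -½*2 = -1)
X(c) = 3 - 3*c (X(c) = -3*(-1 + c) = 3 - 3*c)
X(d(-2)) - 332*u(3) = (3 - 3*(-2 - 3/(-2))) - 332*18 = (3 - 3*(-2 - 3*(-½))) - 5976 = (3 - 3*(-2 + 3/2)) - 5976 = (3 - 3*(-½)) - 5976 = (3 + 3/2) - 5976 = 9/2 - 5976 = -11943/2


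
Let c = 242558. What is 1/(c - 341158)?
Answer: -1/98600 ≈ -1.0142e-5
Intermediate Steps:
1/(c - 341158) = 1/(242558 - 341158) = 1/(-98600) = -1/98600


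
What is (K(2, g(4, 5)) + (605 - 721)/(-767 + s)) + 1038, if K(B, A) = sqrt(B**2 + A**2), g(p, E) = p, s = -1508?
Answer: 2361566/2275 + 2*sqrt(5) ≈ 1042.5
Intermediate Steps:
K(B, A) = sqrt(A**2 + B**2)
(K(2, g(4, 5)) + (605 - 721)/(-767 + s)) + 1038 = (sqrt(4**2 + 2**2) + (605 - 721)/(-767 - 1508)) + 1038 = (sqrt(16 + 4) - 116/(-2275)) + 1038 = (sqrt(20) - 116*(-1/2275)) + 1038 = (2*sqrt(5) + 116/2275) + 1038 = (116/2275 + 2*sqrt(5)) + 1038 = 2361566/2275 + 2*sqrt(5)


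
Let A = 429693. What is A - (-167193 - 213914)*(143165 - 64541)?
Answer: 29964586461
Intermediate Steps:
A - (-167193 - 213914)*(143165 - 64541) = 429693 - (-167193 - 213914)*(143165 - 64541) = 429693 - (-381107)*78624 = 429693 - 1*(-29964156768) = 429693 + 29964156768 = 29964586461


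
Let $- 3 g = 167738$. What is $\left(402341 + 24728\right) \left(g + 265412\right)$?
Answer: $\frac{268412012362}{3} \approx 8.9471 \cdot 10^{10}$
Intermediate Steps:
$g = - \frac{167738}{3}$ ($g = \left(- \frac{1}{3}\right) 167738 = - \frac{167738}{3} \approx -55913.0$)
$\left(402341 + 24728\right) \left(g + 265412\right) = \left(402341 + 24728\right) \left(- \frac{167738}{3} + 265412\right) = 427069 \cdot \frac{628498}{3} = \frac{268412012362}{3}$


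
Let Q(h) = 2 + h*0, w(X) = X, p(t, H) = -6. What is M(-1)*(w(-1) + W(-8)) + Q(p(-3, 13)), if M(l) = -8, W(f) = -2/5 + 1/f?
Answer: 71/5 ≈ 14.200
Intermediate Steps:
W(f) = -2/5 + 1/f (W(f) = -2*1/5 + 1/f = -2/5 + 1/f)
Q(h) = 2 (Q(h) = 2 + 0 = 2)
M(-1)*(w(-1) + W(-8)) + Q(p(-3, 13)) = -8*(-1 + (-2/5 + 1/(-8))) + 2 = -8*(-1 + (-2/5 - 1/8)) + 2 = -8*(-1 - 21/40) + 2 = -8*(-61/40) + 2 = 61/5 + 2 = 71/5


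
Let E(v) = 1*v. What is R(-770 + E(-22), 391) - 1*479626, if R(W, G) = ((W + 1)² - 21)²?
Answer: 391449955974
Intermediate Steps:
E(v) = v
R(W, G) = (-21 + (1 + W)²)² (R(W, G) = ((1 + W)² - 21)² = (-21 + (1 + W)²)²)
R(-770 + E(-22), 391) - 1*479626 = (-21 + (1 + (-770 - 22))²)² - 1*479626 = (-21 + (1 - 792)²)² - 479626 = (-21 + (-791)²)² - 479626 = (-21 + 625681)² - 479626 = 625660² - 479626 = 391450435600 - 479626 = 391449955974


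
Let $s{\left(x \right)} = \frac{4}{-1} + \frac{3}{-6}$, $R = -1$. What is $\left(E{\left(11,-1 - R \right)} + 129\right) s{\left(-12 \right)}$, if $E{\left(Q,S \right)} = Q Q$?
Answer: $-1125$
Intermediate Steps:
$s{\left(x \right)} = - \frac{9}{2}$ ($s{\left(x \right)} = 4 \left(-1\right) + 3 \left(- \frac{1}{6}\right) = -4 - \frac{1}{2} = - \frac{9}{2}$)
$E{\left(Q,S \right)} = Q^{2}$
$\left(E{\left(11,-1 - R \right)} + 129\right) s{\left(-12 \right)} = \left(11^{2} + 129\right) \left(- \frac{9}{2}\right) = \left(121 + 129\right) \left(- \frac{9}{2}\right) = 250 \left(- \frac{9}{2}\right) = -1125$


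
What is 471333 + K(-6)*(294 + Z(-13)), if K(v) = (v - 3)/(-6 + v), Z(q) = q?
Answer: 1886175/4 ≈ 4.7154e+5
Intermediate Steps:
K(v) = (-3 + v)/(-6 + v)
471333 + K(-6)*(294 + Z(-13)) = 471333 + ((-3 - 6)/(-6 - 6))*(294 - 13) = 471333 + (-9/(-12))*281 = 471333 - 1/12*(-9)*281 = 471333 + (¾)*281 = 471333 + 843/4 = 1886175/4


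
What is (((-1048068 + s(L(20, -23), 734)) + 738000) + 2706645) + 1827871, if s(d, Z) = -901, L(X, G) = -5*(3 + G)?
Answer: 4223547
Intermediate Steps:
L(X, G) = -15 - 5*G
(((-1048068 + s(L(20, -23), 734)) + 738000) + 2706645) + 1827871 = (((-1048068 - 901) + 738000) + 2706645) + 1827871 = ((-1048969 + 738000) + 2706645) + 1827871 = (-310969 + 2706645) + 1827871 = 2395676 + 1827871 = 4223547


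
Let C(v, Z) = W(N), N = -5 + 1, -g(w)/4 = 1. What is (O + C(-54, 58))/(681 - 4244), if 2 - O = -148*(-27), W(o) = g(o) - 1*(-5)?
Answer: 3993/3563 ≈ 1.1207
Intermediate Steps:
g(w) = -4 (g(w) = -4*1 = -4)
N = -4
W(o) = 1 (W(o) = -4 - 1*(-5) = -4 + 5 = 1)
O = -3994 (O = 2 - (-148)*(-27) = 2 - 1*3996 = 2 - 3996 = -3994)
C(v, Z) = 1
(O + C(-54, 58))/(681 - 4244) = (-3994 + 1)/(681 - 4244) = -3993/(-3563) = -3993*(-1/3563) = 3993/3563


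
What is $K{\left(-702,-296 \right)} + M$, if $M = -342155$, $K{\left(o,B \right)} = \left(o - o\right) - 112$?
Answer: $-342267$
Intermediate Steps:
$K{\left(o,B \right)} = -112$ ($K{\left(o,B \right)} = 0 - 112 = -112$)
$K{\left(-702,-296 \right)} + M = -112 - 342155 = -342267$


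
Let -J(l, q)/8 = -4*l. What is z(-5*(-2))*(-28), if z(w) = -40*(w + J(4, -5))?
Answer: 154560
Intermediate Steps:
J(l, q) = 32*l (J(l, q) = -(-32)*l = 32*l)
z(w) = -5120 - 40*w (z(w) = -40*(w + 32*4) = -40*(w + 128) = -40*(128 + w) = -5120 - 40*w)
z(-5*(-2))*(-28) = (-5120 - (-200)*(-2))*(-28) = (-5120 - 40*10)*(-28) = (-5120 - 400)*(-28) = -5520*(-28) = 154560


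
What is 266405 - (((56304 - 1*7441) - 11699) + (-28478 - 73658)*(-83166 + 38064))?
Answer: -4606308631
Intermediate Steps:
266405 - (((56304 - 1*7441) - 11699) + (-28478 - 73658)*(-83166 + 38064)) = 266405 - (((56304 - 7441) - 11699) - 102136*(-45102)) = 266405 - ((48863 - 11699) + 4606537872) = 266405 - (37164 + 4606537872) = 266405 - 1*4606575036 = 266405 - 4606575036 = -4606308631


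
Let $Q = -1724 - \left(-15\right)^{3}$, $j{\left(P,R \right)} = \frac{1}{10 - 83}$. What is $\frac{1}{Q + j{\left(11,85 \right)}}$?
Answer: $\frac{73}{120522} \approx 0.0006057$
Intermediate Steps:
$j{\left(P,R \right)} = - \frac{1}{73}$ ($j{\left(P,R \right)} = \frac{1}{-73} = - \frac{1}{73}$)
$Q = 1651$ ($Q = -1724 - -3375 = -1724 + 3375 = 1651$)
$\frac{1}{Q + j{\left(11,85 \right)}} = \frac{1}{1651 - \frac{1}{73}} = \frac{1}{\frac{120522}{73}} = \frac{73}{120522}$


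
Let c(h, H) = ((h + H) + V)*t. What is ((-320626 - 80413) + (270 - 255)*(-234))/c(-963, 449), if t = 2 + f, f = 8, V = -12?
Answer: 404549/5260 ≈ 76.910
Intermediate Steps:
t = 10 (t = 2 + 8 = 10)
c(h, H) = -120 + 10*H + 10*h (c(h, H) = ((h + H) - 12)*10 = ((H + h) - 12)*10 = (-12 + H + h)*10 = -120 + 10*H + 10*h)
((-320626 - 80413) + (270 - 255)*(-234))/c(-963, 449) = ((-320626 - 80413) + (270 - 255)*(-234))/(-120 + 10*449 + 10*(-963)) = (-401039 + 15*(-234))/(-120 + 4490 - 9630) = (-401039 - 3510)/(-5260) = -404549*(-1/5260) = 404549/5260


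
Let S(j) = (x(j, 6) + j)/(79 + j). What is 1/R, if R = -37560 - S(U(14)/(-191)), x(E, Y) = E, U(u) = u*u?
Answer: -14893/559380688 ≈ -2.6624e-5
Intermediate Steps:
U(u) = u²
S(j) = 2*j/(79 + j) (S(j) = (j + j)/(79 + j) = (2*j)/(79 + j) = 2*j/(79 + j))
R = -559380688/14893 (R = -37560 - 2*14²/(-191)/(79 + 14²/(-191)) = -37560 - 2*196*(-1/191)/(79 + 196*(-1/191)) = -37560 - 2*(-196)/(191*(79 - 196/191)) = -37560 - 2*(-196)/(191*14893/191) = -37560 - 2*(-196)*191/(191*14893) = -37560 - 1*(-392/14893) = -37560 + 392/14893 = -559380688/14893 ≈ -37560.)
1/R = 1/(-559380688/14893) = -14893/559380688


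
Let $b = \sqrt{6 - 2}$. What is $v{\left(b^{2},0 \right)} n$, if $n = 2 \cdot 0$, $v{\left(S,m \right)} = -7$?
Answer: $0$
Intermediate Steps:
$b = 2$ ($b = \sqrt{4} = 2$)
$n = 0$
$v{\left(b^{2},0 \right)} n = \left(-7\right) 0 = 0$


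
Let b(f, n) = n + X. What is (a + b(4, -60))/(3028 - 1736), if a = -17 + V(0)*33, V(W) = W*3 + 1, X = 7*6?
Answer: -1/646 ≈ -0.0015480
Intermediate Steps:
X = 42
V(W) = 1 + 3*W (V(W) = 3*W + 1 = 1 + 3*W)
b(f, n) = 42 + n (b(f, n) = n + 42 = 42 + n)
a = 16 (a = -17 + (1 + 3*0)*33 = -17 + (1 + 0)*33 = -17 + 1*33 = -17 + 33 = 16)
(a + b(4, -60))/(3028 - 1736) = (16 + (42 - 60))/(3028 - 1736) = (16 - 18)/1292 = -2*1/1292 = -1/646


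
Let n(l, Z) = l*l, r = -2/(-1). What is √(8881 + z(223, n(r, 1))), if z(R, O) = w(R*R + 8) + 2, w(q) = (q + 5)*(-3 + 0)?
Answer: I*√140343 ≈ 374.62*I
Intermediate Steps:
r = 2 (r = -2*(-1) = 2)
w(q) = -15 - 3*q (w(q) = (5 + q)*(-3) = -15 - 3*q)
n(l, Z) = l²
z(R, O) = -37 - 3*R² (z(R, O) = (-15 - 3*(R*R + 8)) + 2 = (-15 - 3*(R² + 8)) + 2 = (-15 - 3*(8 + R²)) + 2 = (-15 + (-24 - 3*R²)) + 2 = (-39 - 3*R²) + 2 = -37 - 3*R²)
√(8881 + z(223, n(r, 1))) = √(8881 + (-37 - 3*223²)) = √(8881 + (-37 - 3*49729)) = √(8881 + (-37 - 149187)) = √(8881 - 149224) = √(-140343) = I*√140343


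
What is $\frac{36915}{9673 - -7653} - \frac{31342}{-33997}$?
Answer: $\frac{1798030747}{589032022} \approx 3.0525$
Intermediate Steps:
$\frac{36915}{9673 - -7653} - \frac{31342}{-33997} = \frac{36915}{9673 + 7653} - - \frac{31342}{33997} = \frac{36915}{17326} + \frac{31342}{33997} = \frac{1798030747}{589032022}$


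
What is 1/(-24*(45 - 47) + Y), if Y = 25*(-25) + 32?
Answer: -1/545 ≈ -0.0018349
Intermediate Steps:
Y = -593 (Y = -625 + 32 = -593)
1/(-24*(45 - 47) + Y) = 1/(-24*(45 - 47) - 593) = 1/(-24*(-2) - 593) = 1/(48 - 593) = 1/(-545) = -1/545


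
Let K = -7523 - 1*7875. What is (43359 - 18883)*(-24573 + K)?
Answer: -978330196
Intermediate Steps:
K = -15398 (K = -7523 - 7875 = -15398)
(43359 - 18883)*(-24573 + K) = (43359 - 18883)*(-24573 - 15398) = 24476*(-39971) = -978330196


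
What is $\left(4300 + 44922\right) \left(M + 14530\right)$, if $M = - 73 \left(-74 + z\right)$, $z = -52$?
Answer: $1167939616$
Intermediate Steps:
$M = 9198$ ($M = - 73 \left(-74 - 52\right) = \left(-73\right) \left(-126\right) = 9198$)
$\left(4300 + 44922\right) \left(M + 14530\right) = \left(4300 + 44922\right) \left(9198 + 14530\right) = 49222 \cdot 23728 = 1167939616$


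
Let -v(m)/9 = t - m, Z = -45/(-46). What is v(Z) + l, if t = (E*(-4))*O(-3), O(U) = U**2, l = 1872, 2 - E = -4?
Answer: 175941/46 ≈ 3824.8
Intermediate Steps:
E = 6 (E = 2 - 1*(-4) = 2 + 4 = 6)
Z = 45/46 (Z = -45*(-1/46) = 45/46 ≈ 0.97826)
t = -216 (t = (6*(-4))*(-3)**2 = -24*9 = -216)
v(m) = 1944 + 9*m (v(m) = -9*(-216 - m) = 1944 + 9*m)
v(Z) + l = (1944 + 9*(45/46)) + 1872 = (1944 + 405/46) + 1872 = 89829/46 + 1872 = 175941/46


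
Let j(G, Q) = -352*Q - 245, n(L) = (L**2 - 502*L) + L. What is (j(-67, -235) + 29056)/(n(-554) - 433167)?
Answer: 111531/151303 ≈ 0.73714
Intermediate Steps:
n(L) = L**2 - 501*L
j(G, Q) = -245 - 352*Q
(j(-67, -235) + 29056)/(n(-554) - 433167) = ((-245 - 352*(-235)) + 29056)/(-554*(-501 - 554) - 433167) = ((-245 + 82720) + 29056)/(-554*(-1055) - 433167) = (82475 + 29056)/(584470 - 433167) = 111531/151303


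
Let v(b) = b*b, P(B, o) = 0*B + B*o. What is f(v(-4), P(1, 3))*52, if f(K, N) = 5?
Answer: 260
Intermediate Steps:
P(B, o) = B*o (P(B, o) = 0 + B*o = B*o)
v(b) = b²
f(v(-4), P(1, 3))*52 = 5*52 = 260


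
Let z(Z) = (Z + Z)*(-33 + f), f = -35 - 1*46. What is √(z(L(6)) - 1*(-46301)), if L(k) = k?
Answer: 7*√917 ≈ 211.97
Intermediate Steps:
f = -81 (f = -35 - 46 = -81)
z(Z) = -228*Z (z(Z) = (Z + Z)*(-33 - 81) = (2*Z)*(-114) = -228*Z)
√(z(L(6)) - 1*(-46301)) = √(-228*6 - 1*(-46301)) = √(-1368 + 46301) = √44933 = 7*√917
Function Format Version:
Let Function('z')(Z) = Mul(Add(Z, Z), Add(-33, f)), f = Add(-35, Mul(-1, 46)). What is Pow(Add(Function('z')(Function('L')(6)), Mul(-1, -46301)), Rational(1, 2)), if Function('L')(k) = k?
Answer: Mul(7, Pow(917, Rational(1, 2))) ≈ 211.97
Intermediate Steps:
f = -81 (f = Add(-35, -46) = -81)
Function('z')(Z) = Mul(-228, Z) (Function('z')(Z) = Mul(Add(Z, Z), Add(-33, -81)) = Mul(Mul(2, Z), -114) = Mul(-228, Z))
Pow(Add(Function('z')(Function('L')(6)), Mul(-1, -46301)), Rational(1, 2)) = Pow(Add(Mul(-228, 6), Mul(-1, -46301)), Rational(1, 2)) = Pow(Add(-1368, 46301), Rational(1, 2)) = Pow(44933, Rational(1, 2)) = Mul(7, Pow(917, Rational(1, 2)))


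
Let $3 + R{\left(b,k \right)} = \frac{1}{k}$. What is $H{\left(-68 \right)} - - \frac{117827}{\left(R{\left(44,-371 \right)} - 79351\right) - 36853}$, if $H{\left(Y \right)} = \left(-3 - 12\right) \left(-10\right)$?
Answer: $\frac{6423205883}{43112798} \approx 148.99$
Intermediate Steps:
$R{\left(b,k \right)} = -3 + \frac{1}{k}$
$H{\left(Y \right)} = 150$ ($H{\left(Y \right)} = \left(-15\right) \left(-10\right) = 150$)
$H{\left(-68 \right)} - - \frac{117827}{\left(R{\left(44,-371 \right)} - 79351\right) - 36853} = 150 - - \frac{117827}{\left(\left(-3 + \frac{1}{-371}\right) - 79351\right) - 36853} = 150 - - \frac{117827}{\left(\left(-3 - \frac{1}{371}\right) - 79351\right) - 36853} = 150 - - \frac{117827}{\left(- \frac{1114}{371} - 79351\right) - 36853} = 150 - - \frac{117827}{- \frac{29440335}{371} - 36853} = 150 - - \frac{117827}{- \frac{43112798}{371}} = 150 - \left(-117827\right) \left(- \frac{371}{43112798}\right) = 150 - \frac{43713817}{43112798} = \frac{6423205883}{43112798}$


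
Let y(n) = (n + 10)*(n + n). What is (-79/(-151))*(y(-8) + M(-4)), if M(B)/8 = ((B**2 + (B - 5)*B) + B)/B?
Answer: -10112/151 ≈ -66.967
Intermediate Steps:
y(n) = 2*n*(10 + n) (y(n) = (10 + n)*(2*n) = 2*n*(10 + n))
M(B) = 8*(B + B**2 + B*(-5 + B))/B (M(B) = 8*(((B**2 + (B - 5)*B) + B)/B) = 8*(((B**2 + (-5 + B)*B) + B)/B) = 8*(((B**2 + B*(-5 + B)) + B)/B) = 8*((B + B**2 + B*(-5 + B))/B) = 8*(B + B**2 + B*(-5 + B))/B)
(-79/(-151))*(y(-8) + M(-4)) = (-79/(-151))*(2*(-8)*(10 - 8) + (-32 + 16*(-4))) = (-79*(-1/151))*(2*(-8)*2 + (-32 - 64)) = 79*(-32 - 96)/151 = (79/151)*(-128) = -10112/151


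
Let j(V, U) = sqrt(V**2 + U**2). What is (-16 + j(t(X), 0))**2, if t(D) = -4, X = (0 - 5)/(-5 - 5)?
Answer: 144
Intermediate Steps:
X = 1/2 (X = -5/(-10) = -5*(-1/10) = 1/2 ≈ 0.50000)
j(V, U) = sqrt(U**2 + V**2)
(-16 + j(t(X), 0))**2 = (-16 + sqrt(0**2 + (-4)**2))**2 = (-16 + sqrt(0 + 16))**2 = (-16 + sqrt(16))**2 = (-16 + 4)**2 = (-12)**2 = 144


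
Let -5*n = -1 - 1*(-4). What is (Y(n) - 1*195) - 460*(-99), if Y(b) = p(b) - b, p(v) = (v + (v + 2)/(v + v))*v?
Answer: 2267333/50 ≈ 45347.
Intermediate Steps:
n = -⅗ (n = -(-1 - 1*(-4))/5 = -(-1 + 4)/5 = -⅕*3 = -⅗ ≈ -0.60000)
p(v) = v*(v + (2 + v)/(2*v)) (p(v) = (v + (2 + v)/((2*v)))*v = (v + (2 + v)*(1/(2*v)))*v = (v + (2 + v)/(2*v))*v = v*(v + (2 + v)/(2*v)))
Y(b) = 1 + b² - b/2 (Y(b) = (1 + b² + b/2) - b = 1 + b² - b/2)
(Y(n) - 1*195) - 460*(-99) = ((1 + (-⅗)² - ½*(-⅗)) - 1*195) - 460*(-99) = ((1 + 9/25 + 3/10) - 195) + 45540 = (83/50 - 195) + 45540 = -9667/50 + 45540 = 2267333/50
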